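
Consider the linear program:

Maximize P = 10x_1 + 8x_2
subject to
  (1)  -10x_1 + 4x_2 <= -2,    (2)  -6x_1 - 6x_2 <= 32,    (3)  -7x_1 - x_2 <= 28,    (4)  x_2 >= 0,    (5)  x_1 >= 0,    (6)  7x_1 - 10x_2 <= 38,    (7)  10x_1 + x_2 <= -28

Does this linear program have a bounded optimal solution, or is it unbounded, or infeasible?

infeasible

The boundaries -10x_1 + 4x_2 = -2 and x_2 = 0 meet at (1/5, 0), but that point violates 10x_1 + x_2 ≤ -28. Every candidate vertex is excluded by some other constraint, so the feasible region is empty.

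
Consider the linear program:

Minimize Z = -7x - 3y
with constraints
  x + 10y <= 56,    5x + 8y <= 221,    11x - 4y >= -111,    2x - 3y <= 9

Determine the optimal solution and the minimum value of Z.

x = 258/23, y = 103/23, minimum Z = -2115/23

Feasible corners and Z = -7x - 3y:
  (-443/57, 727/114) → Z = 4021/114
  (258/23, 103/23) → Z = -2115/23
  (-369/25, -321/25) → Z = 3546/25

At the optimal vertex, x + 10y = 56 and 2x - 3y = 9.
Solving simultaneously gives x = 258/23, y = 103/23.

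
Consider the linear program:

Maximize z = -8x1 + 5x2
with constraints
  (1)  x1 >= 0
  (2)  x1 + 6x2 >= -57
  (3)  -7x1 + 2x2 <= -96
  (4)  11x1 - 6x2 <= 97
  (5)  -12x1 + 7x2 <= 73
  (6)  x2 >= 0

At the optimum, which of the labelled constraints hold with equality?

(4) and (5)

Extreme points and z = -8x1 + 5x2:
  (191/10, 377/20) → z = -1171/20
  (818/25, 1663/25) → z = 1771/25
  (1117/5, 1967/5) → z = 899/5

The maximum is at (1117/5, 1967/5). Substituting into each constraint, equality holds for (4) and (5); the remaining constraints have slack.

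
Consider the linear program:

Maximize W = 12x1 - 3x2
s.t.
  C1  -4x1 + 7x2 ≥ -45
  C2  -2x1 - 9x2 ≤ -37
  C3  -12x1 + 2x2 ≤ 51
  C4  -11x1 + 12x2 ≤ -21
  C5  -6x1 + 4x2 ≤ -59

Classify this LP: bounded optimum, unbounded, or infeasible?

unbounded

From the feasible point (332/25, 29/25), moving in the direction (7, 4) keeps every constraint satisfied while W increases without bound.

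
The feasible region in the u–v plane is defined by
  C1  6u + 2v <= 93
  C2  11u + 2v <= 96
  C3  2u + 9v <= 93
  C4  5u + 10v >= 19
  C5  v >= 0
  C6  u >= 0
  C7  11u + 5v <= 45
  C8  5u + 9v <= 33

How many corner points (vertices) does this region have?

5

The feasible vertices (each the meet of two boundaries and inside every other half-plane) are:
  (19/5, 0)
  (0, 19/10)
  (45/11, 0)
  (0, 11/3)
  (120/37, 69/37)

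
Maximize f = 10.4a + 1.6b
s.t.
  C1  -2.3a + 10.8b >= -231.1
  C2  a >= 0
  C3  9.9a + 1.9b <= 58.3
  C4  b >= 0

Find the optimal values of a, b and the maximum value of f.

a = 53/9, b = 0, maximum f = 2756/45

Corner points and f = 10.4a + 1.6b:
  (0, 583/19) → f = 4664/95
  (0, 0) → f = 0
  (53/9, 0) → f = 2756/45

The binding constraints are 9.9a + 1.9b = 58.3 and b = 0.
Solving simultaneously gives a = 53/9, b = 0.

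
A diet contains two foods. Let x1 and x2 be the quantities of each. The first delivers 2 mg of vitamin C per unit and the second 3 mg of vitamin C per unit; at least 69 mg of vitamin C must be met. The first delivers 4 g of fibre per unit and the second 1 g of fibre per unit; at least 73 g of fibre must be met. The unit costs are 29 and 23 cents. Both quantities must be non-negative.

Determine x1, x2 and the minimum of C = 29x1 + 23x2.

Vertices and C = 29x1 + 23x2:
  (0, 73) → C = 1679
  (69/2, 0) → C = 2001/2
  (15, 13) → C = 734
The feasible region is unbounded (it extends along (0, 1), (1, 0)), but C strictly increases along every unbounded feasible direction, so there is no improving ray and the minimum is attained at a vertex.

x1 = 15, x2 = 13, minimum C = 734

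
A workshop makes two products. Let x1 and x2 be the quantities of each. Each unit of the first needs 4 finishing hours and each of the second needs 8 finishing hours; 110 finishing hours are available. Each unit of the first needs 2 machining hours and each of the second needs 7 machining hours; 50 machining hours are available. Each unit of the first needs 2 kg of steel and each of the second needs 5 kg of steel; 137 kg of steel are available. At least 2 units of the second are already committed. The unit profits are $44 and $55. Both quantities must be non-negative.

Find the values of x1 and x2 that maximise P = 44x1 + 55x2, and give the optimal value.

Corner points and P = 44x1 + 55x2:
  (0, 50/7) → P = 2750/7
  (0, 2) → P = 110
  (18, 2) → P = 902

The optimum lies where 2x1 + 7x2 = 50 and x2 = 2.
Solving simultaneously gives x1 = 18, x2 = 2.

x1 = 18, x2 = 2, maximum P = 902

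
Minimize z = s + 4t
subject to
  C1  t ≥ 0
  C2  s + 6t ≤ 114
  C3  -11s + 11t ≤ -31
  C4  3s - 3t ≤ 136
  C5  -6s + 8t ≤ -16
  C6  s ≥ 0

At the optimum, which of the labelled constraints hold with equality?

C1 and C3

Corner points and z = s + 4t:
  (31/11, 0) → z = 31/11
  (136/3, 0) → z = 136/3
  (386/7, 206/21) → z = 1982/21
  (252/11, 167/11) → z = 920/11
  (36/11, 5/11) → z = 56/11

The minimum is at (31/11, 0). Substituting into each constraint, equality holds for C1 and C3; the remaining constraints have slack.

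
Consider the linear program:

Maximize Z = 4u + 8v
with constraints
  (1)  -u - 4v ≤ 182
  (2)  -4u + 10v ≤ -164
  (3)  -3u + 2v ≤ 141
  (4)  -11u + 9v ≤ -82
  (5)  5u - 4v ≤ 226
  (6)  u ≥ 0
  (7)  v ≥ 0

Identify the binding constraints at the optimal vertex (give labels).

(2) and (5)

Corner points and Z = 4u + 8v:
  (802/17, 42/17) → Z = 3544/17
  (41, 0) → Z = 164
  (226/5, 0) → Z = 904/5

The maximum is at (802/17, 42/17). Substituting into each constraint, equality holds for (2) and (5); the remaining constraints have slack.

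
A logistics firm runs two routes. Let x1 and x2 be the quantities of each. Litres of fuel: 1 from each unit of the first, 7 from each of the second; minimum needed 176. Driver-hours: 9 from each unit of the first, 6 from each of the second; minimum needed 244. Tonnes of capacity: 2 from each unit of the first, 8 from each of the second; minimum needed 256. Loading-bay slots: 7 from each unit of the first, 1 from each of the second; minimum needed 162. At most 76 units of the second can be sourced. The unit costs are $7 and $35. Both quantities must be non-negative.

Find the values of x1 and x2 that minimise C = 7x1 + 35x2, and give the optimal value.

x1 = 64, x2 = 16, minimum C = 1008

Vertices and C = 7x1 + 35x2:
  (176, 0) → C = 1232
  (64, 16) → C = 1008
  (520/27, 734/27) → C = 29330/27
  (86/7, 76) → C = 2746
The feasible region is unbounded (it extends along (1, 0)), but C strictly increases along every unbounded feasible direction, so there is no improving ray and the minimum is attained at a vertex.

At the optimal vertex, x1 + 7x2 = 176 and 2x1 + 8x2 = 256.
Solving simultaneously gives x1 = 64, x2 = 16.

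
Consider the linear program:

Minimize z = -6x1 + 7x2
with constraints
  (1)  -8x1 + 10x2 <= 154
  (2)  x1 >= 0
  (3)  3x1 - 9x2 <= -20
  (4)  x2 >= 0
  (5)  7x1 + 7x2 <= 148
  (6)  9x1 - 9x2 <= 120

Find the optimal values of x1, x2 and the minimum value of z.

x1 = 298/21, x2 = 146/21, minimum z = -766/21

Vertices and z = -6x1 + 7x2:
  (0, 77/5) → z = 539/5
  (67/21, 377/21) → z = 2237/21
  (0, 20/9) → z = 140/9
  (298/21, 146/21) → z = -766/21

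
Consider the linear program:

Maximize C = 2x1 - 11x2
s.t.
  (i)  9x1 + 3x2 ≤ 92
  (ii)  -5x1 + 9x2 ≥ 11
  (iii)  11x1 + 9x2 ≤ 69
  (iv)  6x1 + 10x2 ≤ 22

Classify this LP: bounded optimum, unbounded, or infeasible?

unbounded

From the feasible point (11/13, 22/13), moving in the direction (-9, -5) keeps every constraint satisfied while C increases without bound.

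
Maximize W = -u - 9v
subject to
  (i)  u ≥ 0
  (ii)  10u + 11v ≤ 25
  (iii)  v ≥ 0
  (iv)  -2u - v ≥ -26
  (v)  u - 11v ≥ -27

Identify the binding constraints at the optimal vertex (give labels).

Feasible corners and W = -u - 9v:
  (0, 25/11) → W = -225/11
  (0, 0) → W = 0
  (5/2, 0) → W = -5/2

The maximum is at (0, 0). Substituting into each constraint, equality holds for (i) and (iii); the remaining constraints have slack.

(i) and (iii)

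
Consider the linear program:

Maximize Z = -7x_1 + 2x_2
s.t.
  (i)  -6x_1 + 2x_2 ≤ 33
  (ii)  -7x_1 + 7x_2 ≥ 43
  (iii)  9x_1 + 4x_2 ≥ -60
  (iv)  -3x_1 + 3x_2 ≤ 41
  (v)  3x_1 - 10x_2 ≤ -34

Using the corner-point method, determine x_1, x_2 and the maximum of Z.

x_1 = -131/27, x_2 = 35/18, maximum Z = 1022/27

Extreme points and Z = -7x_1 + 2x_2:
  (-17/12, 49/4) → Z = 413/12
  (-131/27, 35/18) → Z = 1022/27
  (-192/49, 109/49) → Z = 1562/49
The feasible region is unbounded (it extends along (1, 1)), but Z strictly decreases along every unbounded feasible direction, so there is no improving ray and the maximum is attained at a vertex.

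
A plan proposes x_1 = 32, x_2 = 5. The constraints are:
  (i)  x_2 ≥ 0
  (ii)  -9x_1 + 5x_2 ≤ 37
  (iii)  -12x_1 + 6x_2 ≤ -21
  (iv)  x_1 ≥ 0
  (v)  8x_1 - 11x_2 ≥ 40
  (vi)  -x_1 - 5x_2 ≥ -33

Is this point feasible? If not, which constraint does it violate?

Constraint (vi): -x_1 - 5x_2 = -57, which is not ≥ -33. All other constraints are satisfied.

not feasible — violates (vi)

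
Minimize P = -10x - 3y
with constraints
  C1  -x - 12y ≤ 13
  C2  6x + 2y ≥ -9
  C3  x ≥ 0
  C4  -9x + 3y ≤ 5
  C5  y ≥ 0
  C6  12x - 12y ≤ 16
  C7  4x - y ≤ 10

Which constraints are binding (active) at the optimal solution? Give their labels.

Vertices and P = -10x - 3y:
  (0, 5/3) → P = -5
  (0, 0) → P = 0
  (35/3, 110/3) → P = -680/3
  (4/3, 0) → P = -40/3
  (26/9, 14/9) → P = -302/9

The minimum is at (35/3, 110/3). Substituting into each constraint, equality holds for C4 and C7; the remaining constraints have slack.

C4 and C7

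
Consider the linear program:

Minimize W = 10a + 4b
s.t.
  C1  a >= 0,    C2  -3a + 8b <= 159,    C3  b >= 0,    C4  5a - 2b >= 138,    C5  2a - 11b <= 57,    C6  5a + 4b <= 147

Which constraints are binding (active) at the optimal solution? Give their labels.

C3 and C4

Vertices and W = 10a + 4b:
  (138/5, 0) → W = 276
  (57/2, 0) → W = 285
  (141/5, 3/2) → W = 288
  (205/7, 1/7) → W = 2054/7

The minimum is at (138/5, 0). Substituting into each constraint, equality holds for C3 and C4; the remaining constraints have slack.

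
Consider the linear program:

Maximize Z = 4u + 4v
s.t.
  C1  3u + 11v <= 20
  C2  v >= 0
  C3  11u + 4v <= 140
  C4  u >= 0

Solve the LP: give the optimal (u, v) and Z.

Corner points and Z = 4u + 4v:
  (20/3, 0) → Z = 80/3
  (0, 20/11) → Z = 80/11
  (0, 0) → Z = 0

u = 20/3, v = 0, maximum Z = 80/3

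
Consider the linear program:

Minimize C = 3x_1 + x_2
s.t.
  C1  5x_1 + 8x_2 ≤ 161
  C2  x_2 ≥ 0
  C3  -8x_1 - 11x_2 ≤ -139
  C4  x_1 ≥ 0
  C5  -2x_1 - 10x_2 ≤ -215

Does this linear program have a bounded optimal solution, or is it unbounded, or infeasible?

infeasible

The boundaries 5x_1 + 8x_2 = 161 and x_2 = 0 meet at (161/5, 0), but that point violates -2x_1 - 10x_2 ≤ -215. Every candidate vertex is excluded by some other constraint, so the feasible region is empty.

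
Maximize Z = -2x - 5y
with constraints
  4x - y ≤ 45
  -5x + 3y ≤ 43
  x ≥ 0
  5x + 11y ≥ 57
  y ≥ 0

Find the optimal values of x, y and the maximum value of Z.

x = 552/49, y = 3/49, maximum Z = -1119/49

Feasible corners and Z = -2x - 5y:
  (178/7, 397/7) → Z = -2341/7
  (552/49, 3/49) → Z = -1119/49
  (0, 43/3) → Z = -215/3
  (0, 57/11) → Z = -285/11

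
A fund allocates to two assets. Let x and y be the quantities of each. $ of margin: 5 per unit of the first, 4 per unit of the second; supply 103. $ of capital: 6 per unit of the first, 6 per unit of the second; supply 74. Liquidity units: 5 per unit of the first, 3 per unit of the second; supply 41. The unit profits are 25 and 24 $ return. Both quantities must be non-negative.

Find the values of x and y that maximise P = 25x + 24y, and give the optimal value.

Corner points and P = 25x + 24y:
  (0, 0) → P = 0
  (0, 37/3) → P = 296
  (41/5, 0) → P = 205
  (2, 31/3) → P = 298

x = 2, y = 31/3, maximum P = 298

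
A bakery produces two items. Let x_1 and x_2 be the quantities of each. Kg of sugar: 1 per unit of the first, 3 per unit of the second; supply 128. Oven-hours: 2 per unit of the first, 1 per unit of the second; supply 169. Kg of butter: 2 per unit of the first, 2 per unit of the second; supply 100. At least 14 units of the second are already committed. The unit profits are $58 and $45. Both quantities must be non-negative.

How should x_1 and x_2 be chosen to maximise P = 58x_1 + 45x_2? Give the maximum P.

Extreme points and P = 58x_1 + 45x_2:
  (0, 128/3) → P = 1920
  (0, 14) → P = 630
  (11, 39) → P = 2393
  (36, 14) → P = 2718

The binding constraints are 2x_1 + 2x_2 = 100 and x_2 = 14.
Solving simultaneously gives x_1 = 36, x_2 = 14.

x_1 = 36, x_2 = 14, maximum P = 2718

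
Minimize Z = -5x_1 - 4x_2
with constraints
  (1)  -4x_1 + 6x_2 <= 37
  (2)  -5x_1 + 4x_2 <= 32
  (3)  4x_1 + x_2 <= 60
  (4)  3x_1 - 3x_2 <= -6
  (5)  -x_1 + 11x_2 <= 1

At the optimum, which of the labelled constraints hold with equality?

Extreme points and Z = -5x_1 - 4x_2:
  (-24, -22) → Z = 208
  (-116/17, -9/17) → Z = 616/17
  (-21/10, -1/10) → Z = 109/10

The minimum is at (-21/10, -1/10). Substituting into each constraint, equality holds for (4) and (5); the remaining constraints have slack.

(4) and (5)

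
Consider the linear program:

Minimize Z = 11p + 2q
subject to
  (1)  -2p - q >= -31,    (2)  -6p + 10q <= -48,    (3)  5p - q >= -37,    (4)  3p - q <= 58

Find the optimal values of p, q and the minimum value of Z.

Vertices and Z = 11p + 2q:
  (179/13, 45/13) → Z = 2059/13
  (89/5, -23/5) → Z = 933/5
  (-19/2, -21/2) → Z = -251/2
  (-95/2, -401/2) → Z = -1847/2

p = -95/2, q = -401/2, minimum Z = -1847/2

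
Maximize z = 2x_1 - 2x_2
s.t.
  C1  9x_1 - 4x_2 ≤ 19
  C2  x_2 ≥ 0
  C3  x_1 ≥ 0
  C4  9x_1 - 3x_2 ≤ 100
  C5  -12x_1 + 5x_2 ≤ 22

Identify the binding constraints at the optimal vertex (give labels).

C1 and C2

Vertices and z = 2x_1 - 2x_2:
  (19/9, 0) → z = 38/9
  (343/9, 81) → z = -772/9
  (0, 0) → z = 0
  (0, 22/5) → z = -44/5
  (566/9, 466/3) → z = -1664/9

The maximum is at (19/9, 0). Substituting into each constraint, equality holds for C1 and C2; the remaining constraints have slack.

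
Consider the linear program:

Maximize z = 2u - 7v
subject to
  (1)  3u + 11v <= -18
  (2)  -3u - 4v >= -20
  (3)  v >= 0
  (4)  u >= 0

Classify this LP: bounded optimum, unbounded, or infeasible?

The boundaries 3u + 11v = -18 and -3u - 4v = -20 meet at (292/21, -38/7), but that point violates v ≥ 0. Every candidate vertex is excluded by some other constraint, so the feasible region is empty.

infeasible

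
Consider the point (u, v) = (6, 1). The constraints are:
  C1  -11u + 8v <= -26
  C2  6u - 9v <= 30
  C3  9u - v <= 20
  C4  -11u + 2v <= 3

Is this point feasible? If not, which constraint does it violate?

not feasible — violates C3

Constraint C3: 9u - v = 53, which is not ≤ 20. All other constraints are satisfied.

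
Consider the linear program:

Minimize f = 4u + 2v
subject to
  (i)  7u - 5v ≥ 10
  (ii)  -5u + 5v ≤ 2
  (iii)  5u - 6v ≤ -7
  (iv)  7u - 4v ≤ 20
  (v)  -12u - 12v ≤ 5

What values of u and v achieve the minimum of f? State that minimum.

u = 95/17, v = 99/17, minimum f = 34

Feasible corners and f = 4u + 2v:
  (6, 32/5) → f = 184/5
  (95/17, 99/17) → f = 34
  (36/5, 38/5) → f = 44
  (74/11, 149/22) → f = 445/11

The binding constraints are 7u - 5v = 10 and 5u - 6v = -7.
Solving simultaneously gives u = 95/17, v = 99/17.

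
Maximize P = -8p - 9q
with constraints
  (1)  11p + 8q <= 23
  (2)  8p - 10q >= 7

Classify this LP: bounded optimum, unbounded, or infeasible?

unbounded

From the feasible point (143/87, 107/174), moving in the direction (-10, -8) keeps every constraint satisfied while P increases without bound.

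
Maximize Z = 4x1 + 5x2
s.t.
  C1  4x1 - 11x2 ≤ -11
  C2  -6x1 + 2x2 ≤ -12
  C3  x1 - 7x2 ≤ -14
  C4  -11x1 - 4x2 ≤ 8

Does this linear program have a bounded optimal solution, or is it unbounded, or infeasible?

From the feasible point (77/17, 45/17), moving in the direction (2, 6) keeps every constraint satisfied while Z increases without bound.

unbounded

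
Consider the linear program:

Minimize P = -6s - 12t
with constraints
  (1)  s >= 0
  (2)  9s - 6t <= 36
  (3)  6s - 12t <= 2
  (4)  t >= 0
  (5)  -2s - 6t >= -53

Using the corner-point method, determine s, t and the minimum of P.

s = 89/11, t = 135/22, minimum P = -1344/11

Vertices and P = -6s - 12t:
  (0, 0) → P = 0
  (0, 53/6) → P = -106
  (35/6, 11/4) → P = -68
  (89/11, 135/22) → P = -1344/11
  (1/3, 0) → P = -2

The optimum lies where 9s - 6t = 36 and -2s - 6t = -53.
Solving simultaneously gives s = 89/11, t = 135/22.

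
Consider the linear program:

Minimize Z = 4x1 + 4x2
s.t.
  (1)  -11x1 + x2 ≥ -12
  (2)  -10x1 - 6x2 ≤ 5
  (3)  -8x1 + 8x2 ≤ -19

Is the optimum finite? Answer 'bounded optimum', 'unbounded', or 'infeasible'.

Corner points and Z = 4x1 + 4x2:
  (67/76, -175/76) → Z = -108/19
  (77/80, -113/80) → Z = -9/5
  (37/64, -115/64) → Z = -39/8
The feasible region has finitely many vertices and no improving ray; the minimum is -108/19 at (67/76, -175/76).

bounded optimum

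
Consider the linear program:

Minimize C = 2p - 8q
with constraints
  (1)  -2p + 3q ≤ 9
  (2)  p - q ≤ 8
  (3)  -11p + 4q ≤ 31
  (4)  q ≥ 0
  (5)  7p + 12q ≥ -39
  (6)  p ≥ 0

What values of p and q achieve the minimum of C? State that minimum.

p = 33, q = 25, minimum C = -134

Extreme points and C = 2p - 8q:
  (33, 25) → C = -134
  (0, 3) → C = -24
  (8, 0) → C = 16
  (0, 0) → C = 0

The optimum lies where -2p + 3q = 9 and p - q = 8.
Solving simultaneously gives p = 33, q = 25.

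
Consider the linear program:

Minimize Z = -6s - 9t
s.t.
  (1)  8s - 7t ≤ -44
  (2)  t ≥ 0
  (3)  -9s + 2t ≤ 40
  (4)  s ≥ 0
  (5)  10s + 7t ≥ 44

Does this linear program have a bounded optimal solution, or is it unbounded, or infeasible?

From the feasible point (0, 44/7), moving in the direction (2, 9) keeps every constraint satisfied while Z decreases without bound.

unbounded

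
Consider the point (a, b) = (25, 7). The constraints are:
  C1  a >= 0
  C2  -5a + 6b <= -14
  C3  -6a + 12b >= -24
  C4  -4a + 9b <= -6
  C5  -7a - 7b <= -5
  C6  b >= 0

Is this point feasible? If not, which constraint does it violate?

not feasible — violates C3

Constraint C3: -6a + 12b = -66, which is not ≥ -24. All other constraints are satisfied.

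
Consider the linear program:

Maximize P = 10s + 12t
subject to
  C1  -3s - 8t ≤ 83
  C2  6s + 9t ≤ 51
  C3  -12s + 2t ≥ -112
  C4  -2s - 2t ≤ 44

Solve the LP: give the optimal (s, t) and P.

Extreme points and P = 10s + 12t:
  (365/51, -222/17) → P = -4342/51
  (-93/5, -17/5) → P = -1134/5
  (37/4, -1/2) → P = 173/2
  (-83, 61) → P = -98

The binding constraints are 6s + 9t = 51 and -12s + 2t = -112.
Solving simultaneously gives s = 37/4, t = -1/2.

s = 37/4, t = -1/2, maximum P = 173/2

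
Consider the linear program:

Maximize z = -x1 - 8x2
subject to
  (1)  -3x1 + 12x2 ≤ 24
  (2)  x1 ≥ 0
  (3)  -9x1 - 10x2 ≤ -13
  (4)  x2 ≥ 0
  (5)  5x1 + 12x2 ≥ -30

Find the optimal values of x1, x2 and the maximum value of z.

x1 = 13/9, x2 = 0, maximum z = -13/9

Corner points and z = -x1 - 8x2:
  (0, 2) → z = -16
  (0, 13/10) → z = -52/5
  (13/9, 0) → z = -13/9
The feasible region is unbounded (it extends along (4, 1), (1, 0)), but z strictly decreases along every unbounded feasible direction, so there is no improving ray and the maximum is attained at a vertex.

At the optimal vertex, -9x1 - 10x2 = -13 and x2 = 0.
Solving simultaneously gives x1 = 13/9, x2 = 0.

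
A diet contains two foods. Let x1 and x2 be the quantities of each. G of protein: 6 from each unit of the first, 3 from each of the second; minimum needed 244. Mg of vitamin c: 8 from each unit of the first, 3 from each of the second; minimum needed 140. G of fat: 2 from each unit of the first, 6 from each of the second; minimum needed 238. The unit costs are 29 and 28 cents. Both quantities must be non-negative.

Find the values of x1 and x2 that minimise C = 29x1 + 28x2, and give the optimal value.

Corner points and C = 29x1 + 28x2:
  (0, 244/3) → C = 6832/3
  (119, 0) → C = 3451
  (25, 94/3) → C = 4807/3
The feasible region is unbounded (it extends along (0, 1), (1, 0)), but C strictly increases along every unbounded feasible direction, so there is no improving ray and the minimum is attained at a vertex.

The binding constraints are 6x1 + 3x2 = 244 and 2x1 + 6x2 = 238.
Solving simultaneously gives x1 = 25, x2 = 94/3.

x1 = 25, x2 = 94/3, minimum C = 4807/3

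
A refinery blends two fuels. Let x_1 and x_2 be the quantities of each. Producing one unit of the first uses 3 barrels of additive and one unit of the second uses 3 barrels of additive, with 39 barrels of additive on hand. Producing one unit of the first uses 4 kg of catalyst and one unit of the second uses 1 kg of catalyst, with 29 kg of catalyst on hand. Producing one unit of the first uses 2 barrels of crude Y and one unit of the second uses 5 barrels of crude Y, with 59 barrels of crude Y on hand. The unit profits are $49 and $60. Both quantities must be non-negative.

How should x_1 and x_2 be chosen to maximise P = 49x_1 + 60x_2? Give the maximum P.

x_1 = 2, x_2 = 11, maximum P = 758

The binding constraints are 3x_1 + 3x_2 = 39 and 2x_1 + 5x_2 = 59.
Solving simultaneously gives x_1 = 2, x_2 = 11.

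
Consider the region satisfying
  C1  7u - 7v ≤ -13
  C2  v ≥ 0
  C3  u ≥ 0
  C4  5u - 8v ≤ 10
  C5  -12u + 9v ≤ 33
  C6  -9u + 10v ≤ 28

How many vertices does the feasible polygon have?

3

Of the 15 pairwise boundary intersections, those satisfying every inequality are:
  (0, 13/7)
  (66/7, 79/7)
  (0, 14/5)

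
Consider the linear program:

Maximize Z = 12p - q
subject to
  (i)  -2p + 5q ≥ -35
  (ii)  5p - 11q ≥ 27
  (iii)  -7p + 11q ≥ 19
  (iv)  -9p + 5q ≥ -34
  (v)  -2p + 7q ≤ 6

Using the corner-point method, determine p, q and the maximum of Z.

Vertices and Z = 12p - q:
  (-250/3, -121/3) → Z = -2879/3
  (-480/13, -283/13) → Z = -5477/13
  (-23, -142/11) → Z = -2894/11

p = -23, q = -142/11, maximum Z = -2894/11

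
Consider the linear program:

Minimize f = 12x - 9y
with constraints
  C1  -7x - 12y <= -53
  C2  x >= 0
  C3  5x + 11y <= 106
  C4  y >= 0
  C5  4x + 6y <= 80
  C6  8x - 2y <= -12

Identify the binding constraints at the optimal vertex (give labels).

Extreme points and f = 12x - 9y:
  (0, 106/11) → f = -954/11
  (0, 6) → f = -54
  (40/49, 454/49) → f = -3606/49

The minimum is at (0, 106/11). Substituting into each constraint, equality holds for C2 and C3; the remaining constraints have slack.

C2 and C3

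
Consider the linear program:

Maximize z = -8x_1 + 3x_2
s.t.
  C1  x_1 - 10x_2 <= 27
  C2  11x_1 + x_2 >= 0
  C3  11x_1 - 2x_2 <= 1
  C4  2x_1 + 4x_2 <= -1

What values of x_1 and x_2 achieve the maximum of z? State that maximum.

Vertices and z = -8x_1 + 3x_2:
  (1/33, -1/3) → z = -41/33
  (1/42, -11/42) → z = -41/42
  (1/24, -13/48) → z = -55/48

At the optimal vertex, 11x_1 + x_2 = 0 and 2x_1 + 4x_2 = -1.
Solving simultaneously gives x_1 = 1/42, x_2 = -11/42.

x_1 = 1/42, x_2 = -11/42, maximum z = -41/42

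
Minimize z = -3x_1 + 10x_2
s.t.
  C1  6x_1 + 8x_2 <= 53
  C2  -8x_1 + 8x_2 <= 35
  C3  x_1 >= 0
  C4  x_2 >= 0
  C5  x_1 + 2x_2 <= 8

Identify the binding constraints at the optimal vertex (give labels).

C4 and C5

Feasible corners and z = -3x_1 + 10x_2:
  (0, 0) → z = 0
  (0, 4) → z = 40
  (8, 0) → z = -24

The minimum is at (8, 0). Substituting into each constraint, equality holds for C4 and C5; the remaining constraints have slack.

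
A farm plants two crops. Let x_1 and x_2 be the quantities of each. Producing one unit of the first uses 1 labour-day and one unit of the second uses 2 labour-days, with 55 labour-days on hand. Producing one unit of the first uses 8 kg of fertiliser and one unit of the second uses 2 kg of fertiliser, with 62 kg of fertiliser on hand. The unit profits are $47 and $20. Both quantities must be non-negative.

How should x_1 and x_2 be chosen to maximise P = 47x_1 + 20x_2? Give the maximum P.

x_1 = 1, x_2 = 27, maximum P = 587

At the optimal vertex, x_1 + 2x_2 = 55 and 8x_1 + 2x_2 = 62.
Solving simultaneously gives x_1 = 1, x_2 = 27.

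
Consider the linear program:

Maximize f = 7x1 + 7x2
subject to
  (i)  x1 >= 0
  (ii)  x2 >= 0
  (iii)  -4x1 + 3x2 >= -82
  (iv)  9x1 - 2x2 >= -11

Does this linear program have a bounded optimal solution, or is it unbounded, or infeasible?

unbounded

From the feasible point (0, 0), moving in the direction (3, 4) keeps every constraint satisfied while f increases without bound.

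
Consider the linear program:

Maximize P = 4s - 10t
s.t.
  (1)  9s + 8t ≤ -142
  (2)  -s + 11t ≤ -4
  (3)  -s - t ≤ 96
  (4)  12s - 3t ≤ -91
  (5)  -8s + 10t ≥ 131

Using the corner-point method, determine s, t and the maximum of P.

s = -1091/18, t = -637/18, maximum P = 1003/9

The binding constraints are -s - t = 96 and -8s + 10t = 131.
Solving simultaneously gives s = -1091/18, t = -637/18.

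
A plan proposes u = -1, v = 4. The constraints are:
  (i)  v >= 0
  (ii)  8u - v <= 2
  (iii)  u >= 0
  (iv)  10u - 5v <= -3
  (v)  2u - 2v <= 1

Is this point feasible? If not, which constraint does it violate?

not feasible — violates (iii)

Constraint (iii): u = -1, which is not ≥ 0. All other constraints are satisfied.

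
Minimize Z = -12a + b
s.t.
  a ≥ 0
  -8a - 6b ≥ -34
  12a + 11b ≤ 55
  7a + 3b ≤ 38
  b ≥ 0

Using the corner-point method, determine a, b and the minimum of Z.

Corner points and Z = -12a + b:
  (0, 5) → Z = 5
  (0, 0) → Z = 0
  (11/4, 2) → Z = -31
  (17/4, 0) → Z = -51

The optimum lies where -8a - 6b = -34 and b = 0.
Solving simultaneously gives a = 17/4, b = 0.

a = 17/4, b = 0, minimum Z = -51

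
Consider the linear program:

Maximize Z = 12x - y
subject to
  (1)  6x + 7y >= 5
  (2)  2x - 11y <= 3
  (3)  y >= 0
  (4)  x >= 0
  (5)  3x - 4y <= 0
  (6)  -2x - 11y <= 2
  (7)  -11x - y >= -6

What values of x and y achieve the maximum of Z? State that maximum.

x = 24/47, y = 18/47, maximum Z = 270/47

Vertices and Z = 12x - y:
  (0, 5/7) → Z = -5/7
  (4/9, 1/3) → Z = 5
  (0, 6) → Z = -6
  (24/47, 18/47) → Z = 270/47

The binding constraints are 3x - 4y = 0 and -11x - y = -6.
Solving simultaneously gives x = 24/47, y = 18/47.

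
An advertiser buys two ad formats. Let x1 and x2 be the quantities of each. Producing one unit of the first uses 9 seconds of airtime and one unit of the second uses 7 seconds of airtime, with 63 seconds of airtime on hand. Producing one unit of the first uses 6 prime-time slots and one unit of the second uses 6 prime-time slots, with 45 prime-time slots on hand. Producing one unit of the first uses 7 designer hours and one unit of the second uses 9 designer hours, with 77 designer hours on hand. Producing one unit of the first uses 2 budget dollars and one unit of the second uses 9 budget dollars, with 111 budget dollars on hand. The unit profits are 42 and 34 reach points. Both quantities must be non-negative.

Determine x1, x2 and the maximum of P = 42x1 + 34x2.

Vertices and P = 42x1 + 34x2:
  (0, 0) → P = 0
  (0, 15/2) → P = 255
  (7, 0) → P = 294
  (21/4, 9/4) → P = 297

The binding constraints are 9x1 + 7x2 = 63 and 6x1 + 6x2 = 45.
Solving simultaneously gives x1 = 21/4, x2 = 9/4.

x1 = 21/4, x2 = 9/4, maximum P = 297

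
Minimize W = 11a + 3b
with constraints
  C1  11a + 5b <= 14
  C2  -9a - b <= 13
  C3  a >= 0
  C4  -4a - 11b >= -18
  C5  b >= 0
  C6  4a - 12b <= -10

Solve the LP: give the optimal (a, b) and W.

Feasible corners and W = 11a + 3b:
  (64/101, 142/101) → W = 1130/101
  (59/76, 83/76) → W = 449/38
  (0, 18/11) → W = 54/11
  (0, 5/6) → W = 5/2

a = 0, b = 5/6, minimum W = 5/2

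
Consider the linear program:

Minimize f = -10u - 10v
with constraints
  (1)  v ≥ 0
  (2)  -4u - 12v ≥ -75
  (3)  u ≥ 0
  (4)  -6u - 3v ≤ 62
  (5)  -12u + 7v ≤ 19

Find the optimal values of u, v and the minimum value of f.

u = 75/4, v = 0, minimum f = -375/2

Extreme points and f = -10u - 10v:
  (75/4, 0) → f = -375/2
  (0, 0) → f = 0
  (297/172, 244/43) → f = -6365/86
  (0, 19/7) → f = -190/7

At the optimal vertex, v = 0 and -4u - 12v = -75.
Solving simultaneously gives u = 75/4, v = 0.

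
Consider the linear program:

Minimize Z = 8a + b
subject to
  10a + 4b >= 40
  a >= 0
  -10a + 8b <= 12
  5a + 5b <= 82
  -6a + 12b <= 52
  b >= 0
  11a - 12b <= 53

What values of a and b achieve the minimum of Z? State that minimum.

a = 34/15, b = 13/3, minimum Z = 337/15

Feasible corners and Z = 8a + b:
  (34/15, 13/3) → Z = 337/15
  (4, 0) → Z = 32
  (34/9, 56/9) → Z = 328/9
  (362/45, 376/45) → Z = 3272/45
  (1249/115, 637/115) → Z = 10629/115
  (53/11, 0) → Z = 424/11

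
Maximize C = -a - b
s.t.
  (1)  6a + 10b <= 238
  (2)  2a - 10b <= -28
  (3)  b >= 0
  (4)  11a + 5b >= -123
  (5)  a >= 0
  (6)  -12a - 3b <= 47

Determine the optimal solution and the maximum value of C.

a = 0, b = 14/5, maximum C = -14/5

The binding constraints are 2a - 10b = -28 and a = 0.
Solving simultaneously gives a = 0, b = 14/5.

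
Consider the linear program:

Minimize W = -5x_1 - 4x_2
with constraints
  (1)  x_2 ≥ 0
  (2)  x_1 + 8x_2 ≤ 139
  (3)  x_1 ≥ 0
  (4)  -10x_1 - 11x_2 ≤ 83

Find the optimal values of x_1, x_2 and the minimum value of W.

x_1 = 139, x_2 = 0, minimum W = -695

Feasible corners and W = -5x_1 - 4x_2:
  (139, 0) → W = -695
  (0, 0) → W = 0
  (0, 139/8) → W = -139/2

The optimum lies where x_2 = 0 and x_1 + 8x_2 = 139.
Solving simultaneously gives x_1 = 139, x_2 = 0.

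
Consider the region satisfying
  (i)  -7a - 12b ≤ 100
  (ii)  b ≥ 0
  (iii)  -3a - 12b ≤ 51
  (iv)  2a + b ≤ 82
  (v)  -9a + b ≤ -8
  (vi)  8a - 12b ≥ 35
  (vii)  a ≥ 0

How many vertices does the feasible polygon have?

Of the 21 pairwise boundary intersections, those satisfying every inequality are:
  (41, 0)
  (35/8, 0)
  (1019/32, 293/16)

3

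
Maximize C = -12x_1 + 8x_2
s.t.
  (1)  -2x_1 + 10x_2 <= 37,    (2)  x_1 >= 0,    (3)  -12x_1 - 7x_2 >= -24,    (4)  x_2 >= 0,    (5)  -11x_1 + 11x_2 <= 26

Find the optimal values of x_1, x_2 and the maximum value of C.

x_1 = 0, x_2 = 26/11, maximum C = 208/11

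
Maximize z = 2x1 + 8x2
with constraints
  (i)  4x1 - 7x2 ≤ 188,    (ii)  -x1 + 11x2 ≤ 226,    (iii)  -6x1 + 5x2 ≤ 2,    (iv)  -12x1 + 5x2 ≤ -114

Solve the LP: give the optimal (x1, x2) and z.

Corner points and z = 2x1 + 8x2:
  (3650/37, 1092/37) → z = 16036/37
  (-71/32, -225/8) → z = -3671/16
  (2384/127, 2826/127) → z = 27376/127

The binding constraints are 4x1 - 7x2 = 188 and -x1 + 11x2 = 226.
Solving simultaneously gives x1 = 3650/37, x2 = 1092/37.

x1 = 3650/37, x2 = 1092/37, maximum z = 16036/37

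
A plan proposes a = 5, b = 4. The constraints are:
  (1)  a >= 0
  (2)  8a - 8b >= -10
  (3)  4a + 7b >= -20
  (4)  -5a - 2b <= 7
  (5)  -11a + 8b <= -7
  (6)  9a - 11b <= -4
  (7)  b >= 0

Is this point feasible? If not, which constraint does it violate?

not feasible — violates (6)

Constraint (6): 9a - 11b = 1, which is not ≤ -4. All other constraints are satisfied.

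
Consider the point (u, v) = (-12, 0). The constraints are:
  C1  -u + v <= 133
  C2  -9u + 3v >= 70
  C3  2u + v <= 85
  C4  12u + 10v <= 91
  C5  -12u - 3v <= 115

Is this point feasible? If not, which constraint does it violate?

not feasible — violates C5

Constraint C5: -12u - 3v = 144, which is not ≤ 115. All other constraints are satisfied.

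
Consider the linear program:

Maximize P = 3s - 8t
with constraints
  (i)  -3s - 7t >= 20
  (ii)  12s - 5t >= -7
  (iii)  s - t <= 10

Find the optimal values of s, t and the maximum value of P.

s = -57/7, t = -127/7, maximum P = 845/7

Extreme points and P = 3s - 8t:
  (-149/99, -73/33) → P = 145/11
  (5, -5) → P = 55
  (-57/7, -127/7) → P = 845/7

The optimum lies where 12s - 5t = -7 and s - t = 10.
Solving simultaneously gives s = -57/7, t = -127/7.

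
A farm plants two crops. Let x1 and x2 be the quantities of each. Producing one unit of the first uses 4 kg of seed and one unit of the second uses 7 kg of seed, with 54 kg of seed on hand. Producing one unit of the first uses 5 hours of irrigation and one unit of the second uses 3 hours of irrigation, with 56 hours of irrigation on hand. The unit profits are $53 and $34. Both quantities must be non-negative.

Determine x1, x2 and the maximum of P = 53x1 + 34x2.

At the optimal vertex, 4x1 + 7x2 = 54 and 5x1 + 3x2 = 56.
Solving simultaneously gives x1 = 10, x2 = 2.

x1 = 10, x2 = 2, maximum P = 598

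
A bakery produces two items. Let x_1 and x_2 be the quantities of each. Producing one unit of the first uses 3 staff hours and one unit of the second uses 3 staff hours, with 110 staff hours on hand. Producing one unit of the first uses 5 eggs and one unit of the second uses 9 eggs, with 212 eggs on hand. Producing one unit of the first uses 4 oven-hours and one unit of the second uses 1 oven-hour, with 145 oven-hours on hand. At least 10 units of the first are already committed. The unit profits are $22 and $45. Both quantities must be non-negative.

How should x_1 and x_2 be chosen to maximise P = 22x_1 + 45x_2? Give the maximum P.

x_1 = 10, x_2 = 18, maximum P = 1030

Extreme points and P = 22x_1 + 45x_2:
  (145/4, 0) → P = 1595/2
  (10, 0) → P = 220
  (59/2, 43/6) → P = 1943/2
  (325/9, 5/9) → P = 7375/9
  (10, 18) → P = 1030

At the optimal vertex, 5x_1 + 9x_2 = 212 and x_1 = 10.
Solving simultaneously gives x_1 = 10, x_2 = 18.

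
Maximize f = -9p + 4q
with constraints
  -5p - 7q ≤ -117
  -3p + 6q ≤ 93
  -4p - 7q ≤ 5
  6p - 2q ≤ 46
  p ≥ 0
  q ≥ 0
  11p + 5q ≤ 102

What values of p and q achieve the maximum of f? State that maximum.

Corner points and f = -9p + 4q:
  (1, 16) → f = 55
  (129/52, 777/52) → f = 1947/52
  (49/27, 443/27) → f = 1331/27

The optimum lies where -5p - 7q = -117 and -3p + 6q = 93.
Solving simultaneously gives p = 1, q = 16.

p = 1, q = 16, maximum f = 55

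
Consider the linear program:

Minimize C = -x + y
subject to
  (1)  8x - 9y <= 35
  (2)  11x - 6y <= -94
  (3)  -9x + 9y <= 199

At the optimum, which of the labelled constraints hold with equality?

Vertices and C = -x + y:
  (-352/17, -379/17) → C = -27/17
  (-234, -1907/9) → C = 199/9
  (116/15, 1343/45) → C = 199/9

The minimum is at (-352/17, -379/17). Substituting into each constraint, equality holds for (1) and (2); the remaining constraints have slack.

(1) and (2)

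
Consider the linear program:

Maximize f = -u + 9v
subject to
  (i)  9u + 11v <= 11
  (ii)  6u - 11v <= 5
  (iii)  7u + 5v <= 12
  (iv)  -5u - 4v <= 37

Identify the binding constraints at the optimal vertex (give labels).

(i) and (iv)

Vertices and f = -u + 9v:
  (16/15, 7/55) → f = 13/165
  (-451/19, 388/19) → f = 3943/19
  (-387/79, -247/79) → f = -1836/79

The maximum is at (-451/19, 388/19). Substituting into each constraint, equality holds for (i) and (iv); the remaining constraints have slack.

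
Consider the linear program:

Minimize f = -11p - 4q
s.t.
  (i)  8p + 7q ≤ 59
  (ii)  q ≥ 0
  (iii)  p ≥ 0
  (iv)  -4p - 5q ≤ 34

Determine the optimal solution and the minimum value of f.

Feasible corners and f = -11p - 4q:
  (59/8, 0) → f = -649/8
  (0, 59/7) → f = -236/7
  (0, 0) → f = 0

p = 59/8, q = 0, minimum f = -649/8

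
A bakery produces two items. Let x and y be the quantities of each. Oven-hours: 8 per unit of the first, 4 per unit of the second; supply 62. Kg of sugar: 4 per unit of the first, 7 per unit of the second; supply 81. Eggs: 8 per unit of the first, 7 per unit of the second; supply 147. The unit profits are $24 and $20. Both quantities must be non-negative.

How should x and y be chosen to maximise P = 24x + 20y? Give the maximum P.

Extreme points and P = 24x + 20y:
  (0, 0) → P = 0
  (0, 81/7) → P = 1620/7
  (31/4, 0) → P = 186
  (11/4, 10) → P = 266

At the optimal vertex, 8x + 4y = 62 and 4x + 7y = 81.
Solving simultaneously gives x = 11/4, y = 10.

x = 11/4, y = 10, maximum P = 266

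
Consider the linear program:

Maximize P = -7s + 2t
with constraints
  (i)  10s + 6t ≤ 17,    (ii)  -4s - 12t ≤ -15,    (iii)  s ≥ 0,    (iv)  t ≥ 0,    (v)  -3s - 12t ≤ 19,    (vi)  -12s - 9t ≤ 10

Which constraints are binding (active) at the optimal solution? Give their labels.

Feasible corners and P = -7s + 2t:
  (19/16, 41/48) → P = -317/48
  (0, 17/6) → P = 17/3
  (0, 5/4) → P = 5/2

The maximum is at (0, 17/6). Substituting into each constraint, equality holds for (i) and (iii); the remaining constraints have slack.

(i) and (iii)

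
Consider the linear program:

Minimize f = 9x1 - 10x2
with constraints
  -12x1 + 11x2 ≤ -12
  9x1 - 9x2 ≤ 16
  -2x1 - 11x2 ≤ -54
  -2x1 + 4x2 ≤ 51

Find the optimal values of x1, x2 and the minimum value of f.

Corner points and f = 9x1 - 10x2:
  (33/7, 312/77) → f = 21/11
  (609/26, 318/13) → f = -879/26
  (662/117, 454/117) → f = 1418/117
  (523/18, 491/18) → f = -203/18

At the optimal vertex, -12x1 + 11x2 = -12 and -2x1 + 4x2 = 51.
Solving simultaneously gives x1 = 609/26, x2 = 318/13.

x1 = 609/26, x2 = 318/13, minimum f = -879/26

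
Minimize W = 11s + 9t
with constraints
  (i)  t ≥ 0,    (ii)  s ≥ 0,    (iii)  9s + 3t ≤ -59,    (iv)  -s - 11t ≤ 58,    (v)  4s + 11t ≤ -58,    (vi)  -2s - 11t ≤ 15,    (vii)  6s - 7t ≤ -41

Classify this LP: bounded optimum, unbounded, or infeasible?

infeasible

The boundaries 4s + 11t = -58 and -2s - 11t = 15 meet at (-43/2, 28/11), but that point violates s ≥ 0. Every candidate vertex is excluded by some other constraint, so the feasible region is empty.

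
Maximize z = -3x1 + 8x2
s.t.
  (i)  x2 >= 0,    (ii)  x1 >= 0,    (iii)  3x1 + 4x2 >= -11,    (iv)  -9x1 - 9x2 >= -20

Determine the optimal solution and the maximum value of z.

Feasible corners and z = -3x1 + 8x2:
  (0, 0) → z = 0
  (20/9, 0) → z = -20/3
  (0, 20/9) → z = 160/9

x1 = 0, x2 = 20/9, maximum z = 160/9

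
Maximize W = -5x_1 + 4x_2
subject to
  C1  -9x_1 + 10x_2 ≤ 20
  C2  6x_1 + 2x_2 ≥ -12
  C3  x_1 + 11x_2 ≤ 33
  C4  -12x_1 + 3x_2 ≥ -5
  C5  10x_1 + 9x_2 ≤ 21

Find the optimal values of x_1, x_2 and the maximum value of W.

x_1 = -80/39, x_2 = 2/13, maximum W = 424/39

Feasible corners and W = -5x_1 + 4x_2:
  (-80/39, 2/13) → W = 424/39
  (30/181, 389/181) → W = 1406/181
  (-13/21, -29/7) → W = -283/21
  (18/23, 101/69) → W = 134/69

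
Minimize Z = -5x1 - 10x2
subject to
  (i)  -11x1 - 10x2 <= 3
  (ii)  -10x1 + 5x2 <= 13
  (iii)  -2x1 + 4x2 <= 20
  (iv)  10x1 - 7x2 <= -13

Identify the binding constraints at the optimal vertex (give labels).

Extreme points and Z = -5x1 - 10x2:
  (-29/31, 113/155) → Z = -81/31
  (-151/177, 113/177) → Z = -125/59
  (8/5, 29/5) → Z = -66
  (44/13, 87/13) → Z = -1090/13

The minimum is at (44/13, 87/13). Substituting into each constraint, equality holds for (iii) and (iv); the remaining constraints have slack.

(iii) and (iv)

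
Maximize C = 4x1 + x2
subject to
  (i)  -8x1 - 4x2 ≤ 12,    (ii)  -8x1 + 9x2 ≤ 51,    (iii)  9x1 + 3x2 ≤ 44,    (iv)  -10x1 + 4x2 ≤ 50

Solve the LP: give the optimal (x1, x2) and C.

Corner points and C = 4x1 + x2:
  (-3, 3) → C = -9
  (53/3, -115/3) → C = 97/3
  (81/35, 811/105) → C = 1783/105

The optimum lies where -8x1 - 4x2 = 12 and 9x1 + 3x2 = 44.
Solving simultaneously gives x1 = 53/3, x2 = -115/3.

x1 = 53/3, x2 = -115/3, maximum C = 97/3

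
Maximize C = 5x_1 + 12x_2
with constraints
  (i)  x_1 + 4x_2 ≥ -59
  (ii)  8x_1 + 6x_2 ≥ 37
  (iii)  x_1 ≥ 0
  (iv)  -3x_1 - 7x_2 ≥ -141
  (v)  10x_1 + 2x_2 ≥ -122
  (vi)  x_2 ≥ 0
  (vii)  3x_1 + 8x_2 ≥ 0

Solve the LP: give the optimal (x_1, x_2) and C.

x_1 = 0, x_2 = 141/7, maximum C = 1692/7

Feasible corners and C = 5x_1 + 12x_2:
  (0, 37/6) → C = 74
  (37/8, 0) → C = 185/8
  (0, 141/7) → C = 1692/7
  (47, 0) → C = 235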